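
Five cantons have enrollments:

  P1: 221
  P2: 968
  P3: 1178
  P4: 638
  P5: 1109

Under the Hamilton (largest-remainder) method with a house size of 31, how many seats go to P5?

Total 4114; standard divisor 4114/31 ≈ 132.71.
Standard quotas: P1 1.665, P2 7.294, P3 8.877, P4 4.807, P5 8.357.
Lower quotas: P1 1, P2 7, P3 8, P4 4, P5 8 (sum 28, leaving 3 seats).
Remainders in descending order: P3 0.877, P4 0.807, P1 0.665, P5 0.357, P2 0.294.
The surplus seats go to P3, P4, P1.
P5 receives 8.

8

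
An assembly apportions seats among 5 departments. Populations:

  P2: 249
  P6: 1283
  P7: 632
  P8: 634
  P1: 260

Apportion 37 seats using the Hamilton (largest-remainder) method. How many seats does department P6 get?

The standard divisor is 3058/37 ≈ 82.649.
Standard quotas: P2 3.013, P6 15.524, P7 7.647, P8 7.671, P1 3.146.
Lower quotas: P2 3, P6 15, P7 7, P8 7, P1 3 (sum 35, leaving 2 seats).
Remainders in descending order: P8 0.671, P7 0.647, P6 0.524, P1 0.146, P2 0.013.
The surplus seats go to P8, P7.
P6 receives 15.

15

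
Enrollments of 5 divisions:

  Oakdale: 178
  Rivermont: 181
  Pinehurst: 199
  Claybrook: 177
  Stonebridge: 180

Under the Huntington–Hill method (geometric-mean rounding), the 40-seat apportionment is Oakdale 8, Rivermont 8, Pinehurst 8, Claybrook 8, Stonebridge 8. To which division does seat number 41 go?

Priority for the next seat is population ÷ (√(s·(s+1))).
Priorities: Oakdale 20.978, Rivermont 21.331, Pinehurst 23.452, Claybrook 20.860, Stonebridge 21.213.
Highest priority: Pinehurst.

Pinehurst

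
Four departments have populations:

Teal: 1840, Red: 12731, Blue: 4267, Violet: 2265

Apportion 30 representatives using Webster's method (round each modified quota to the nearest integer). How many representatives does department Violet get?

3

Standard divisor 21103/30 ≈ 703.433; standard quotas: Teal 2.616, Red 18.098, Blue 6.066, Violet 3.220.
Rounding to the nearest integer gives Teal 3, Red 18, Blue 6, Violet 3 — total 30, matching the house size, so no adjustment is needed.
Violet receives 3.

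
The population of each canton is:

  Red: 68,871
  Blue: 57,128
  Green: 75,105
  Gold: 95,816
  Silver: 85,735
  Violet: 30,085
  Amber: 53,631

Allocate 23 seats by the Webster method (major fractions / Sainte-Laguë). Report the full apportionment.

Standard divisor 466371/23 ≈ 20277; standard quotas: Red 3.397, Blue 2.817, Green 3.704, Gold 4.725, Silver 4.228, Violet 1.484, Amber 2.645.
Rounding to the nearest integer gives Red 3, Blue 3, Green 4, Gold 5, Silver 4, Violet 1, Amber 3 — total 23, matching the house size, so no adjustment is needed.

Red 3, Blue 3, Green 4, Gold 5, Silver 4, Violet 1, Amber 3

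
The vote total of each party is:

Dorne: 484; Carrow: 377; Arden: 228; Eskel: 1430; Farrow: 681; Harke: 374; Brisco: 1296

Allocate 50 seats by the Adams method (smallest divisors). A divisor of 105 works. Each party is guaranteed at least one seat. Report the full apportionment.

With modified divisor 105: modified quotas Dorne 4.610, Carrow 3.590, Arden 2.171, Eskel 13.619, Farrow 6.486, Harke 3.562, Brisco 12.343.
Rounding up: Dorne 5, Carrow 4, Arden 3, Eskel 14, Farrow 7, Harke 4, Brisco 13 (total 50).

Dorne: 5, Carrow: 4, Arden: 3, Eskel: 14, Farrow: 7, Harke: 4, Brisco: 13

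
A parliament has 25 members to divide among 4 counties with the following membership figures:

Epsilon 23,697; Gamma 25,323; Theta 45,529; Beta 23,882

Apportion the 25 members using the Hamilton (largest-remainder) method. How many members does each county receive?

Standard divisor: 118431 ÷ 25 ≈ 4737.24.
Standard quotas: Epsilon 5.0023, Gamma 5.3455, Theta 9.6109, Beta 5.0413.
Lower quotas: Epsilon 5, Gamma 5, Theta 9, Beta 5 (sum 24, leaving 1 seat).
Remainders in descending order: Theta 0.6109, Gamma 0.3455, Beta 0.0413, Epsilon 0.0023.
Largest remainder: Theta receives the extra seat.

Epsilon=5; Gamma=5; Theta=10; Beta=5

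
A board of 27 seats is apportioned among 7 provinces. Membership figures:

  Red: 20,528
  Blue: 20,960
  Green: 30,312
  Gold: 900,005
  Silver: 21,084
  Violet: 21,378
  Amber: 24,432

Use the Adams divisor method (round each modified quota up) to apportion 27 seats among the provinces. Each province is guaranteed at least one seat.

Red 1, Blue 1, Green 1, Gold 21, Silver 1, Violet 1, Amber 1

Standard divisor 1038699/27 ≈ 38470.333; standard quotas: Red 0.534, Blue 0.545, Green 0.788, Gold 23.395, Silver 0.548, Violet 0.556, Amber 0.635.
Rounding up gives 1, 1, 1, 24, 1, 1, 1 = 30 seats, so the divisor must be adjusted.
With modified divisor 43900: modified quotas Red 0.468, Blue 0.477, Green 0.690, Gold 20.501, Silver 0.480, Violet 0.487, Amber 0.557.
Rounding up: Red 1, Blue 1, Green 1, Gold 21, Silver 1, Violet 1, Amber 1 (total 27).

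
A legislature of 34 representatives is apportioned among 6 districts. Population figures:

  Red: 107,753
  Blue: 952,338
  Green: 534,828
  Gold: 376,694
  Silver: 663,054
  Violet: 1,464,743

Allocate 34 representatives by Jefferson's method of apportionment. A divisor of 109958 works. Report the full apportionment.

Red=0, Blue=8, Green=4, Gold=3, Silver=6, Violet=13

With modified divisor 109958: modified quotas Red 0.980, Blue 8.661, Green 4.864, Gold 3.426, Silver 6.030, Violet 13.321.
Rounding down: Red 0, Blue 8, Green 4, Gold 3, Silver 6, Violet 13 (total 34).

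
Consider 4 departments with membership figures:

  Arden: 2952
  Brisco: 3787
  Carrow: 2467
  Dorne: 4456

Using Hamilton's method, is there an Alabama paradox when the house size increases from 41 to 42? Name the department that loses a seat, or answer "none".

At 41 seats: Arden 9, Brisco 11, Carrow 8, Dorne 13.
At 42 seats: Arden 9, Brisco 12, Carrow 7, Dorne 14.
Carrow drops from 8 to 7.

Carrow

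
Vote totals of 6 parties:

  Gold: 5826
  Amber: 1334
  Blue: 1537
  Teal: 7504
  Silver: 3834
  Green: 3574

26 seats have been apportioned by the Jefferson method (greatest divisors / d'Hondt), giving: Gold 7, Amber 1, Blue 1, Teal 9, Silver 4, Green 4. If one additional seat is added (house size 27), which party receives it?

Priority for the next seat is population ÷ (current seats + 1).
Priorities: Gold 728.250, Amber 667.000, Blue 768.500, Teal 750.400, Silver 766.800, Green 714.800.
Highest priority: Blue.

Blue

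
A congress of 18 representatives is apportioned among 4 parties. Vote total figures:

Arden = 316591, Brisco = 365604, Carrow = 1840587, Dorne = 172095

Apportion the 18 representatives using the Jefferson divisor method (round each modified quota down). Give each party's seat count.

Standard divisor 2694877/18 ≈ 149715.389; standard quotas: Arden 2.115, Brisco 2.442, Carrow 12.294, Dorne 1.149.
Rounding down gives 2, 2, 12, 1 = 17 seats, so the divisor must be adjusted.
With modified divisor 136500: modified quotas Arden 2.319, Brisco 2.678, Carrow 13.484, Dorne 1.261.
Rounding down: Arden 2, Brisco 2, Carrow 13, Dorne 1 (total 18).

Arden: 2, Brisco: 2, Carrow: 13, Dorne: 1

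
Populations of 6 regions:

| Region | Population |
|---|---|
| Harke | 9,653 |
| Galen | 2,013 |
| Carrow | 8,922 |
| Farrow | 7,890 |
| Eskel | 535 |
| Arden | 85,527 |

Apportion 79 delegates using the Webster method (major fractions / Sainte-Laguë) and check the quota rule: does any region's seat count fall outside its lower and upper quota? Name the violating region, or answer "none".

Arden

Standard quotas: Harke 6.658, Galen 1.388, Carrow 6.154, Farrow 5.442, Eskel 0.369, Arden 58.989.
Webster allocation: Harke 7, Galen 1, Carrow 6, Farrow 5, Eskel 0, Arden 60.
Arden has quota 58.989 (lower 58, upper 59) but receives 60 — outside the quota interval.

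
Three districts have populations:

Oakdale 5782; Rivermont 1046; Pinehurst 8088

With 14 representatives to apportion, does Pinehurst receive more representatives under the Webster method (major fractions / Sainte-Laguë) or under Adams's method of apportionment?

Webster

Webster: Oakdale 5, Rivermont 1, Pinehurst 8.
Adams: Oakdale 6, Rivermont 1, Pinehurst 7.
Pinehurst gets 8 under Webster and 7 under Adams.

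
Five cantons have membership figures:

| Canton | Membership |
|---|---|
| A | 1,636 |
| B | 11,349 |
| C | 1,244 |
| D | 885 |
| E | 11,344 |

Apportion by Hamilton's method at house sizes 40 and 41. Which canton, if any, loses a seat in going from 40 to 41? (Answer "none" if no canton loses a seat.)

At 40 seats: A 3, B 17, C 2, D 1, E 17.
At 41 seats: A 2, B 18, C 2, D 1, E 18.
A drops from 3 to 2.

A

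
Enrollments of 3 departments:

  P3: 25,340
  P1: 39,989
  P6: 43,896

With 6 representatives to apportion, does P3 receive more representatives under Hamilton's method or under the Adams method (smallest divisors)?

Hamilton: P3 1, P1 2, P6 3.
Adams: P3 2, P1 2, P6 2.
P3 gets 1 under Hamilton and 2 under Adams.

Adams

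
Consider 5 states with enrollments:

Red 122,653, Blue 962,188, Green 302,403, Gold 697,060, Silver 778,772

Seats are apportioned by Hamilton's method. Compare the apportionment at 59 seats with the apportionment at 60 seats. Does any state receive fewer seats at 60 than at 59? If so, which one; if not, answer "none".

none

At 59 seats: Red 3, Blue 20, Green 6, Gold 14, Silver 16.
At 60 seats: Red 3, Blue 20, Green 6, Gold 15, Silver 16.
No state's allocation decreased.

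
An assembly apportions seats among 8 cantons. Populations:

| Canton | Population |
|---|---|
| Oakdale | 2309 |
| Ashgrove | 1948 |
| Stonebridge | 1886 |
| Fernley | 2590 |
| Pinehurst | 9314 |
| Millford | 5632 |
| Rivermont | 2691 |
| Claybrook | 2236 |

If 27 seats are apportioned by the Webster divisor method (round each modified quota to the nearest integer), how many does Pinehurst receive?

9

Standard divisor 28606/27 ≈ 1059.481; standard quotas: Oakdale 2.179, Ashgrove 1.839, Stonebridge 1.780, Fernley 2.445, Pinehurst 8.791, Millford 5.316, Rivermont 2.540, Claybrook 2.110.
Rounding to the nearest integer gives Oakdale 2, Ashgrove 2, Stonebridge 2, Fernley 2, Pinehurst 9, Millford 5, Rivermont 3, Claybrook 2 — total 27, matching the house size, so no adjustment is needed.
Pinehurst receives 9.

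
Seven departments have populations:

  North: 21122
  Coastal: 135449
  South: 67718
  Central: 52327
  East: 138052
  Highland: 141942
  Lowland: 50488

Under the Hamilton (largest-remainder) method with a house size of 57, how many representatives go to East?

Total 607098; standard divisor 607098/57 ≈ 10650.842.
Standard quotas: North 1.9831, Coastal 12.7172, South 6.3580, Central 4.9129, East 12.9616, Highland 13.3268, Lowland 4.7403.
Lower quotas: North 1, Coastal 12, South 6, Central 4, East 12, Highland 13, Lowland 4 (sum 52, leaving 5 seats).
Remainders in descending order: North 0.9831, East 0.9616, Central 0.9129, Lowland 0.7403, Coastal 0.7172, South 0.3580, Highland 0.3268.
Largest remainders: North, East, Central, Lowland, Coastal receive the extra seats.
East receives 13.

13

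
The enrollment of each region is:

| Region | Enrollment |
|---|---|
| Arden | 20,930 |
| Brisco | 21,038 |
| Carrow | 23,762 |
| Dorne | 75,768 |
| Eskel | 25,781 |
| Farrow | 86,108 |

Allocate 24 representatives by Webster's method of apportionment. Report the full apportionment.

Standard divisor 253387/24 ≈ 10557.792; standard quotas: Arden 1.982, Brisco 1.993, Carrow 2.251, Dorne 7.177, Eskel 2.442, Farrow 8.156.
Rounding to the nearest integer gives 2, 2, 2, 7, 2, 8 = 23 seats, so the divisor must be adjusted.
With modified divisor 10200: modified quotas Arden 2.052, Brisco 2.063, Carrow 2.330, Dorne 7.428, Eskel 2.528, Farrow 8.442.
Rounding to the nearest integer: Arden 2, Brisco 2, Carrow 2, Dorne 7, Eskel 3, Farrow 8 (total 24).

Arden=2, Brisco=2, Carrow=2, Dorne=7, Eskel=3, Farrow=8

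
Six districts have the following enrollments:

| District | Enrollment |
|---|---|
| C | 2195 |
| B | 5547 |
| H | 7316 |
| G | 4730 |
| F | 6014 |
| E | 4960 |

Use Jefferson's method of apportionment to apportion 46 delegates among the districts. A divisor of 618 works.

With modified divisor 618: modified quotas C 3.552, B 8.976, H 11.838, G 7.654, F 9.731, E 8.026.
Rounding down: C 3, B 8, H 11, G 7, F 9, E 8 (total 46).

C 3; B 8; H 11; G 7; F 9; E 8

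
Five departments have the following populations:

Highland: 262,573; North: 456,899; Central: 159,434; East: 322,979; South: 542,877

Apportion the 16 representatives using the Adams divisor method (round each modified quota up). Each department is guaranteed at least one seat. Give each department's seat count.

Highland 2; North 4; Central 2; East 3; South 5

Standard divisor 1744762/16 ≈ 109047.625; standard quotas: Highland 2.408, North 4.190, Central 1.462, East 2.962, South 4.978.
Rounding up gives 3, 5, 2, 3, 5 = 18 seats, so the divisor must be adjusted.
With modified divisor 133500: modified quotas Highland 1.967, North 3.422, Central 1.194, East 2.419, South 4.066.
Rounding up: Highland 2, North 4, Central 2, East 3, South 5 (total 16).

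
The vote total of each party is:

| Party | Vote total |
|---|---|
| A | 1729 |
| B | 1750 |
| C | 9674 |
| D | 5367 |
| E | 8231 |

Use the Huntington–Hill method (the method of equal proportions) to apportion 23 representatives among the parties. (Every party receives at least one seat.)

With divisor 1211: modified quotas A 1.428, B 1.445, C 7.988, D 4.432, E 6.797.
Geometric-mean thresholds: A √(1·2)=1.414, B √(1·2)=1.414, C √(7·8)=7.483, D √(4·5)=4.472, E √(6·7)=6.481.
Each quota rounded against its threshold gives A 2, B 2, C 8, D 4, E 7 (total 23).

A: 2, B: 2, C: 8, D: 4, E: 7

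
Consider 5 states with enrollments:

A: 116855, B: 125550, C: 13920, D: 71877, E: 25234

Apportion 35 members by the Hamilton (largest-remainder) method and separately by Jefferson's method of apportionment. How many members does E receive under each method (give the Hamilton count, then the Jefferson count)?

Hamilton: A 12, B 12, C 1, D 7, E 3.
Jefferson: A 12, B 13, C 1, D 7, E 2.
E gets 3 under Hamilton and 2 under Jefferson.

3 and 2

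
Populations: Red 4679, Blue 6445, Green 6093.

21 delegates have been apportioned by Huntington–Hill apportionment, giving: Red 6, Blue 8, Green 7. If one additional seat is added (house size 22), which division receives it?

Green

Priority for the next seat is population ÷ (√(s·(s+1))).
Priorities: Red 721.985, Blue 759.551, Green 814.211.
Highest priority: Green.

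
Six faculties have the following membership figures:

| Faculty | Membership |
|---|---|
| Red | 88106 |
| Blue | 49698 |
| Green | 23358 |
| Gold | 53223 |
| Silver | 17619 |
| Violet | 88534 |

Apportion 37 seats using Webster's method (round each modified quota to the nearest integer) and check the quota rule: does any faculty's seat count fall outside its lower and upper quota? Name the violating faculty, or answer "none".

none

Standard quotas: Red 10.170, Blue 5.737, Green 2.696, Gold 6.144, Silver 2.034, Violet 10.220.
Webster allocation: Red 10, Blue 6, Green 3, Gold 6, Silver 2, Violet 10.
Every allocation lies between the lower and upper quota.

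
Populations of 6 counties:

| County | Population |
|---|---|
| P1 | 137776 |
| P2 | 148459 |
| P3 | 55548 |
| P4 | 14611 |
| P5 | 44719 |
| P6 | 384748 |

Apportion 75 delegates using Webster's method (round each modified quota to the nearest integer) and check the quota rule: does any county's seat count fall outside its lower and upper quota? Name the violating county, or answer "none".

P6

Standard quotas: P1 13.149, P2 14.168, P3 5.301, P4 1.394, P5 4.268, P6 36.719.
Webster allocation: P1 13, P2 14, P3 5, P4 1, P5 4, P6 38.
P6 has quota 36.719 (lower 36, upper 37) but receives 38 — outside the quota interval.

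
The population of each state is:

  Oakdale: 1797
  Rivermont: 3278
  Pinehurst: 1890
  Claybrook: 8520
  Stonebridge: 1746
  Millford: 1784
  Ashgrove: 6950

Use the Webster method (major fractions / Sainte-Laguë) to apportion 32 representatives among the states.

Oakdale 2; Rivermont 4; Pinehurst 2; Claybrook 11; Stonebridge 2; Millford 2; Ashgrove 9

Standard divisor 25965/32 ≈ 811.406; standard quotas: Oakdale 2.215, Rivermont 4.040, Pinehurst 2.329, Claybrook 10.500, Stonebridge 2.152, Millford 2.199, Ashgrove 8.565.
Rounding to the nearest integer gives Oakdale 2, Rivermont 4, Pinehurst 2, Claybrook 11, Stonebridge 2, Millford 2, Ashgrove 9 — total 32, matching the house size, so no adjustment is needed.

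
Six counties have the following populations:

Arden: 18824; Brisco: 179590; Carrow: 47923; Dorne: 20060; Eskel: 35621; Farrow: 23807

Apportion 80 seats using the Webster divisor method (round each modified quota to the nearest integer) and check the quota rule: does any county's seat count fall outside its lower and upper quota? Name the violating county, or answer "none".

Standard quotas: Arden 4.622, Brisco 44.095, Carrow 11.767, Dorne 4.925, Eskel 8.746, Farrow 5.845.
Webster allocation: Arden 5, Brisco 43, Carrow 12, Dorne 5, Eskel 9, Farrow 6.
Brisco has quota 44.095 (lower 44, upper 45) but receives 43 — outside the quota interval.

Brisco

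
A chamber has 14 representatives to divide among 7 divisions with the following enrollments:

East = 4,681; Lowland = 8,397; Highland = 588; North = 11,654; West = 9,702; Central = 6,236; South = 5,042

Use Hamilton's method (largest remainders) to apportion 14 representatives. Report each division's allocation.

East: 1; Lowland: 3; Highland: 0; North: 3; West: 3; Central: 2; South: 2

The standard divisor is 46300/14 ≈ 3307.143.
Standard quotas: East 1.4154, Lowland 2.5390, Highland 0.1778, North 3.5239, West 2.9337, Central 1.8856, South 1.5246.
Lower quotas: East 1, Lowland 2, Highland 0, North 3, West 2, Central 1, South 1 (sum 10, leaving 4 seats).
Remainders in descending order: West 0.9337, Central 0.8856, Lowland 0.5390, South 0.5246, North 0.5239, East 0.4154, Highland 0.1778.
Largest remainders: West, Central, Lowland, South receive the extra seats.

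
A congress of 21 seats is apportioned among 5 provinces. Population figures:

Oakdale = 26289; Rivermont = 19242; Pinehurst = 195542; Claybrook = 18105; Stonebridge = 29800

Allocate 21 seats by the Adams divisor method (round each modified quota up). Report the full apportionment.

Oakdale=2, Rivermont=2, Pinehurst=13, Claybrook=2, Stonebridge=2

Standard divisor 288978/21 ≈ 13760.857; standard quotas: Oakdale 1.910, Rivermont 1.398, Pinehurst 14.210, Claybrook 1.316, Stonebridge 2.166.
Rounding up gives 2, 2, 15, 2, 3 = 24 seats, so the divisor must be adjusted.
With modified divisor 15700: modified quotas Oakdale 1.674, Rivermont 1.226, Pinehurst 12.455, Claybrook 1.153, Stonebridge 1.898.
Rounding up: Oakdale 2, Rivermont 2, Pinehurst 13, Claybrook 2, Stonebridge 2 (total 21).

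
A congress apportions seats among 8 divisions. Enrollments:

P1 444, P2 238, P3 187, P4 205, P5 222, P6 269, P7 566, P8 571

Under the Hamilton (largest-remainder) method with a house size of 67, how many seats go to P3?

5

Total 2702; standard divisor 2702/67 ≈ 40.328.
Standard quotas: P1 11.010, P2 5.902, P3 4.637, P4 5.083, P5 5.505, P6 6.670, P7 14.035, P8 14.159.
Lower quotas: P1 11, P2 5, P3 4, P4 5, P5 5, P6 6, P7 14, P8 14 (sum 64, leaving 3 seats).
Remainders in descending order: P2 0.902, P6 0.670, P3 0.637, P5 0.505, P8 0.159, P4 0.083, P7 0.035, P1 0.010.
Largest remainders: P2, P6, P3 receive the extra seats.
P3 receives 5.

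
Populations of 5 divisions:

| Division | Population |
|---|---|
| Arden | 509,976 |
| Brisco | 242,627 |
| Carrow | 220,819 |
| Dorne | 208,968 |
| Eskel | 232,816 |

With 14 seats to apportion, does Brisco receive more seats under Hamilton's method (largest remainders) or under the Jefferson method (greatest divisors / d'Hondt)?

Hamilton: Arden 5, Brisco 3, Carrow 2, Dorne 2, Eskel 2.
Jefferson: Arden 6, Brisco 2, Carrow 2, Dorne 2, Eskel 2.
Brisco gets 3 under Hamilton and 2 under Jefferson.

Hamilton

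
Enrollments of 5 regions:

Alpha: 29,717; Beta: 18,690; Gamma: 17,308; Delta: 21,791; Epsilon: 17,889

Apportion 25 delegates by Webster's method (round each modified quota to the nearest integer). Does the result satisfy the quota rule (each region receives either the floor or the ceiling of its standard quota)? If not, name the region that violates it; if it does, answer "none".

Standard quotas: Alpha 7.049, Beta 4.433, Gamma 4.106, Delta 5.169, Epsilon 4.243.
Webster allocation: Alpha 7, Beta 5, Gamma 4, Delta 5, Epsilon 4.
Every allocation lies between the lower and upper quota.

none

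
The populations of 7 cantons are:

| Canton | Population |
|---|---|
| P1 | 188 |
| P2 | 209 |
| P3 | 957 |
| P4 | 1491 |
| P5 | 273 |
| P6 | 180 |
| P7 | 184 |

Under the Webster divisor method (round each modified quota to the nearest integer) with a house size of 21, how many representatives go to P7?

Standard divisor 3482/21 ≈ 165.81; standard quotas: P1 1.134, P2 1.260, P3 5.772, P4 8.992, P5 1.646, P6 1.086, P7 1.110.
Rounding to the nearest integer gives P1 1, P2 1, P3 6, P4 9, P5 2, P6 1, P7 1 — total 21, matching the house size, so no adjustment is needed.
P7 receives 1.

1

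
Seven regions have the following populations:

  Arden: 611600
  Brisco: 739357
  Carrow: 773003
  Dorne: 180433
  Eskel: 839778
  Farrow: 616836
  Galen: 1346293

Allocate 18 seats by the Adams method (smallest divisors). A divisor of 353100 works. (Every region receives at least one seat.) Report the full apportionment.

With modified divisor 353100: modified quotas Arden 1.732, Brisco 2.094, Carrow 2.189, Dorne 0.511, Eskel 2.378, Farrow 1.747, Galen 3.813.
Rounding up: Arden 2, Brisco 3, Carrow 3, Dorne 1, Eskel 3, Farrow 2, Galen 4 (total 18).

Arden 2; Brisco 3; Carrow 3; Dorne 1; Eskel 3; Farrow 2; Galen 4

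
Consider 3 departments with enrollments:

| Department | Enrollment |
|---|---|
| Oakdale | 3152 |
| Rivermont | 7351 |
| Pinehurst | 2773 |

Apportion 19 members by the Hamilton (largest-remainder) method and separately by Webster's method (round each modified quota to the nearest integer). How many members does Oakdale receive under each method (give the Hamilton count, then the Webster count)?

4 and 5

Hamilton: Oakdale 4, Rivermont 11, Pinehurst 4.
Webster: Oakdale 5, Rivermont 10, Pinehurst 4.
Oakdale gets 4 under Hamilton and 5 under Webster.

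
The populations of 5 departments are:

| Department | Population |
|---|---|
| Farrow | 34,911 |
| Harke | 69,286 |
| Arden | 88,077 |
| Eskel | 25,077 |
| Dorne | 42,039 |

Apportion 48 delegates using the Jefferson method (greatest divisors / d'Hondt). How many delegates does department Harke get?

13

Standard divisor 259390/48 ≈ 5403.958; standard quotas: Farrow 6.460, Harke 12.821, Arden 16.299, Eskel 4.640, Dorne 7.779.
Rounding down gives 6, 12, 16, 4, 7 = 45 seats, so the divisor must be adjusted.
With modified divisor 5100: modified quotas Farrow 6.845, Harke 13.585, Arden 17.270, Eskel 4.917, Dorne 8.243.
Rounding down: Farrow 6, Harke 13, Arden 17, Eskel 4, Dorne 8 (total 48).
Harke receives 13.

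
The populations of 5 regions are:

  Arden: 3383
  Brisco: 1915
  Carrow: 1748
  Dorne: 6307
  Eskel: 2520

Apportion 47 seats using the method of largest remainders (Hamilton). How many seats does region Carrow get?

5

Total 15873; standard divisor 15873/47 ≈ 337.723.
Standard quotas: Arden 10.0171, Brisco 5.6703, Carrow 5.1758, Dorne 18.6750, Eskel 7.4617.
Lower quotas: Arden 10, Brisco 5, Carrow 5, Dorne 18, Eskel 7 (sum 45, leaving 2 seats).
Remainders in descending order: Dorne 0.6750, Brisco 0.6703, Eskel 0.4617, Carrow 0.1758, Arden 0.0171.
Largest remainders: Dorne, Brisco receive the extra seats.
Carrow receives 5.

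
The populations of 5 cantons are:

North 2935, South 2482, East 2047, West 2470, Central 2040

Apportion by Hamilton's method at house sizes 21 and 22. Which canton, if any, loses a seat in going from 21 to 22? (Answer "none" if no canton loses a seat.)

At 21 seats: North 5, South 4, East 4, West 4, Central 4.
At 22 seats: North 5, South 5, East 4, West 4, Central 4.
No canton's allocation decreased.

none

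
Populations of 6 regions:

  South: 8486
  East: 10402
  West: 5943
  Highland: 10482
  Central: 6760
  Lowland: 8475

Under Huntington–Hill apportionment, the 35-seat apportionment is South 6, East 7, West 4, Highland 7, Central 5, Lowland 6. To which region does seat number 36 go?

Highland

Priority for the next seat is population ÷ (√(s·(s+1))).
Priorities: South 1309.418, East 1390.026, West 1328.895, Highland 1400.716, Central 1234.201, Lowland 1307.721.
Highest priority: Highland.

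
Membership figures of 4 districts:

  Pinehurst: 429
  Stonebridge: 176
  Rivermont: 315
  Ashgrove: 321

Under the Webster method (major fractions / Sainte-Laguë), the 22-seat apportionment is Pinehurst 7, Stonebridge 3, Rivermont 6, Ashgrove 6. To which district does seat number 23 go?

Priority for the next seat is population ÷ (current seats + 0.5).
Priorities: Pinehurst 57.200, Stonebridge 50.286, Rivermont 48.462, Ashgrove 49.385.
Highest priority: Pinehurst.

Pinehurst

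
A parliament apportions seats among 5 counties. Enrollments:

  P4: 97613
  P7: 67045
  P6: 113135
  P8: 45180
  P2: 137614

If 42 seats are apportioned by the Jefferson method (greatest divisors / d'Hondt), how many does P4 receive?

Standard divisor 460587/42 ≈ 10966.357; standard quotas: P4 8.901, P7 6.114, P6 10.317, P8 4.120, P2 12.549.
Rounding down gives 8, 6, 10, 4, 12 = 40 seats, so the divisor must be adjusted.
With modified divisor 10400: modified quotas P4 9.386, P7 6.447, P6 10.878, P8 4.344, P2 13.232.
Rounding down: P4 9, P7 6, P6 10, P8 4, P2 13 (total 42).
P4 receives 9.

9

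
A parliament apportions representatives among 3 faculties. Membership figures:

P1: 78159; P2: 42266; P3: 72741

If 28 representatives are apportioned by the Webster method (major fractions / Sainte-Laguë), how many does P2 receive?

Standard divisor 193166/28 ≈ 6898.786; standard quotas: P1 11.329, P2 6.127, P3 10.544.
Rounding to the nearest integer gives P1 11, P2 6, P3 11 — total 28, matching the house size, so no adjustment is needed.
P2 receives 6.

6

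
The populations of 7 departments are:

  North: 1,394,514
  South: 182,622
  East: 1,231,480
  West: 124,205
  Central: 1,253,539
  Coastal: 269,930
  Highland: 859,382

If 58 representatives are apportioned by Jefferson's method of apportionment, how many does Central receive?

14

Standard divisor 5315672/58 ≈ 91649.517; standard quotas: North 15.216, South 1.993, East 13.437, West 1.355, Central 13.678, Coastal 2.945, Highland 9.377.
Rounding down gives 15, 1, 13, 1, 13, 2, 9 = 54 seats, so the divisor must be adjusted.
With modified divisor 87600: modified quotas North 15.919, South 2.085, East 14.058, West 1.418, Central 14.310, Coastal 3.081, Highland 9.810.
Rounding down: North 15, South 2, East 14, West 1, Central 14, Coastal 3, Highland 9 (total 58).
Central receives 14.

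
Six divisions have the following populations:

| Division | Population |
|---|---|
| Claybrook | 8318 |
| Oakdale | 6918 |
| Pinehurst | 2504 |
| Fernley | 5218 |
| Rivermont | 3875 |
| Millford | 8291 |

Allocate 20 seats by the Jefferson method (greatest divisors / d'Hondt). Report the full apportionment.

Standard divisor 35124/20 ≈ 1756.2; standard quotas: Claybrook 4.736, Oakdale 3.939, Pinehurst 1.426, Fernley 2.971, Rivermont 2.206, Millford 4.721.
Rounding down gives 4, 3, 1, 2, 2, 4 = 16 seats, so the divisor must be adjusted.
With modified divisor 1500: modified quotas Claybrook 5.545, Oakdale 4.612, Pinehurst 1.669, Fernley 3.479, Rivermont 2.583, Millford 5.527.
Rounding down: Claybrook 5, Oakdale 4, Pinehurst 1, Fernley 3, Rivermont 2, Millford 5 (total 20).

Claybrook=5; Oakdale=4; Pinehurst=1; Fernley=3; Rivermont=2; Millford=5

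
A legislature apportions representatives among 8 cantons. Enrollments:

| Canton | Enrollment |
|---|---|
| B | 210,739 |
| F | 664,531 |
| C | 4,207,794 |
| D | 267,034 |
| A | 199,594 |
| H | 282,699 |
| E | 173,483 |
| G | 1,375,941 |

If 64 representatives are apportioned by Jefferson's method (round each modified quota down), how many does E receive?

1

Standard divisor 7381815/64 ≈ 115340.859; standard quotas: B 1.827, F 5.761, C 36.481, D 2.315, A 1.730, H 2.451, E 1.504, G 11.929.
Rounding down gives 1, 5, 36, 2, 1, 2, 1, 11 = 59 seats, so the divisor must be adjusted.
With modified divisor 106900: modified quotas B 1.971, F 6.216, C 39.362, D 2.498, A 1.867, H 2.645, E 1.623, G 12.871.
Rounding down: B 1, F 6, C 39, D 2, A 1, H 2, E 1, G 12 (total 64).
E receives 1.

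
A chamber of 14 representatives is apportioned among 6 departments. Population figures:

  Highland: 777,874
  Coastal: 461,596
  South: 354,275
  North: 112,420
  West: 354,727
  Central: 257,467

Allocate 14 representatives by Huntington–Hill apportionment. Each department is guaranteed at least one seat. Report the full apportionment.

With divisor 177997: modified quotas Highland 4.370, Coastal 2.593, South 1.990, North 0.632, West 1.993, Central 1.446.
Geometric-mean thresholds: Highland √(4·5)=4.472, Coastal √(2·3)=2.449, South √(1·2)=1.414, North (min 1), West √(1·2)=1.414, Central √(1·2)=1.414.
Each quota rounded against its threshold gives Highland 4, Coastal 3, South 2, North 1, West 2, Central 2 (total 14).

Highland 4, Coastal 3, South 2, North 1, West 2, Central 2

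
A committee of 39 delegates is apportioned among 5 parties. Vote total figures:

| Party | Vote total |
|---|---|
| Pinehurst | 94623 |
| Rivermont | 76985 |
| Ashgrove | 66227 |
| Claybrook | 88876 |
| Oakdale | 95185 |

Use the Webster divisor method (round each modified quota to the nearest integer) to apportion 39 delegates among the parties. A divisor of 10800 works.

Pinehurst: 9; Rivermont: 7; Ashgrove: 6; Claybrook: 8; Oakdale: 9

With modified divisor 10800: modified quotas Pinehurst 8.761, Rivermont 7.128, Ashgrove 6.132, Claybrook 8.229, Oakdale 8.813.
Rounding to the nearest integer: Pinehurst 9, Rivermont 7, Ashgrove 6, Claybrook 8, Oakdale 9 (total 39).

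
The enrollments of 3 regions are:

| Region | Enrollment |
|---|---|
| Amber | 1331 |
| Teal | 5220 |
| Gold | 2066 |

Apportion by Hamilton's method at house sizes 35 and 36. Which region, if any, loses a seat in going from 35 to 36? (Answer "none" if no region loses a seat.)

Amber

At 35 seats: Amber 6, Teal 21, Gold 8.
At 36 seats: Amber 5, Teal 22, Gold 9.
Amber drops from 6 to 5.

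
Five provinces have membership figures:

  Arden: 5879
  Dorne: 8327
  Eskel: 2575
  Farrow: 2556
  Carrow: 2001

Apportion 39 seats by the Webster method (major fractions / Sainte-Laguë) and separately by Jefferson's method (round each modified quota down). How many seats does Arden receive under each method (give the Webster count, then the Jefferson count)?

Webster: Arden 10, Dorne 15, Eskel 5, Farrow 5, Carrow 4.
Jefferson: Arden 11, Dorne 16, Eskel 5, Farrow 4, Carrow 3.
Arden gets 10 under Webster and 11 under Jefferson.

10 and 11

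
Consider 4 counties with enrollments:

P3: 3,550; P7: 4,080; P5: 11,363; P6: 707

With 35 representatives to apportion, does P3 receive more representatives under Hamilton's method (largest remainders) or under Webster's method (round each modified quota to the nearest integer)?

Hamilton: P3 7, P7 7, P5 20, P6 1.
Webster: P3 6, P7 7, P5 21, P6 1.
P3 gets 7 under Hamilton and 6 under Webster.

Hamilton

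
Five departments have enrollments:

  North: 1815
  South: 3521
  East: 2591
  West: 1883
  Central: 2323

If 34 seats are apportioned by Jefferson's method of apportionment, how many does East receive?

7

Standard divisor 12133/34 ≈ 356.853; standard quotas: North 5.086, South 9.867, East 7.261, West 5.277, Central 6.510.
Rounding down gives 5, 9, 7, 5, 6 = 32 seats, so the divisor must be adjusted.
With modified divisor 330: modified quotas North 5.500, South 10.670, East 7.852, West 5.706, Central 7.039.
Rounding down: North 5, South 10, East 7, West 5, Central 7 (total 34).
East receives 7.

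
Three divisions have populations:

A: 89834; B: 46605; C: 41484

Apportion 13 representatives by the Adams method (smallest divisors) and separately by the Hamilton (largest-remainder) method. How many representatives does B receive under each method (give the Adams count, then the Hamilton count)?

Adams: A 6, B 4, C 3.
Hamilton: A 7, B 3, C 3.
B gets 4 under Adams and 3 under Hamilton.

4 and 3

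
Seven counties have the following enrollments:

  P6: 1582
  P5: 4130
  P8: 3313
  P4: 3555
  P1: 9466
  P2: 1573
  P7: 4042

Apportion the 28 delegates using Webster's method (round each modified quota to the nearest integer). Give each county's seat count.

Standard divisor 27661/28 ≈ 987.893; standard quotas: P6 1.601, P5 4.181, P8 3.354, P4 3.599, P1 9.582, P2 1.592, P7 4.092.
Rounding to the nearest integer gives 2, 4, 3, 4, 10, 2, 4 = 29 seats, so the divisor must be adjusted.
With modified divisor 1000: modified quotas P6 1.582, P5 4.130, P8 3.313, P4 3.555, P1 9.466, P2 1.573, P7 4.042.
Rounding to the nearest integer: P6 2, P5 4, P8 3, P4 4, P1 9, P2 2, P7 4 (total 28).

P6: 2; P5: 4; P8: 3; P4: 4; P1: 9; P2: 2; P7: 4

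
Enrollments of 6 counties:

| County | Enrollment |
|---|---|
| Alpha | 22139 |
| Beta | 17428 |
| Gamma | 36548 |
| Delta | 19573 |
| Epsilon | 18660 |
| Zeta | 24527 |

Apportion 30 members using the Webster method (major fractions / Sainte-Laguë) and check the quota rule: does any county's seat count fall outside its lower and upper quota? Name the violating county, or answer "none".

none

Standard quotas: Alpha 4.783, Beta 3.765, Gamma 7.895, Delta 4.228, Epsilon 4.031, Zeta 5.298.
Webster allocation: Alpha 5, Beta 4, Gamma 8, Delta 4, Epsilon 4, Zeta 5.
Every allocation lies between the lower and upper quota.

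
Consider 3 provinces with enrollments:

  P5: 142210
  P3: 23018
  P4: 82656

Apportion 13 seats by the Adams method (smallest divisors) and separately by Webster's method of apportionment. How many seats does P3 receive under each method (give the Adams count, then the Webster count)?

Adams: P5 7, P3 2, P4 4.
Webster: P5 8, P3 1, P4 4.
P3 gets 2 under Adams and 1 under Webster.

2 and 1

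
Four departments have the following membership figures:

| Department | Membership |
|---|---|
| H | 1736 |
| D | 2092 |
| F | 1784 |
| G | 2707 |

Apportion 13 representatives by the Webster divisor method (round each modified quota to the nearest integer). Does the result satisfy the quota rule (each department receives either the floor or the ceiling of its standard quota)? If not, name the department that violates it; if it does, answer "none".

Standard quotas: H 2.713, D 3.269, F 2.788, G 4.230.
Webster allocation: H 3, D 3, F 3, G 4.
Every allocation lies between the lower and upper quota.

none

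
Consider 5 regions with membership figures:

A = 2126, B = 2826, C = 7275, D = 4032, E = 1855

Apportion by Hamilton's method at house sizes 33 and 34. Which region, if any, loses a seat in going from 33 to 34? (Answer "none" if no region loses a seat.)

At 33 seats: A 4, B 5, C 13, D 7, E 4.
At 34 seats: A 4, B 5, C 14, D 8, E 3.
E drops from 4 to 3.

E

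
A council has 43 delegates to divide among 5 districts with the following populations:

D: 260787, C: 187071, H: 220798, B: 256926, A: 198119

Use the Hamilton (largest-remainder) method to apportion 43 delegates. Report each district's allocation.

D=10; C=7; H=8; B=10; A=8

The standard divisor is 1123701/43 ≈ 26132.581.
Standard quotas: D 9.9794, C 7.1585, H 8.4491, B 9.8316, A 7.5813.
Lower quotas: D 9, C 7, H 8, B 9, A 7 (sum 40, leaving 3 seats).
Remainders in descending order: D 0.9794, B 0.8316, A 0.5813, H 0.4491, C 0.1585.
The surplus seats go to D, B, A.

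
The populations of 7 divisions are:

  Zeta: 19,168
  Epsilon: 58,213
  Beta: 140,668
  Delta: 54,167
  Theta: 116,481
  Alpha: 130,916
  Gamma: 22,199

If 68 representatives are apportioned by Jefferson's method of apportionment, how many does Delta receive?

Standard divisor 541812/68 ≈ 7967.824; standard quotas: Zeta 2.406, Epsilon 7.306, Beta 17.655, Delta 6.798, Theta 14.619, Alpha 16.431, Gamma 2.786.
Rounding down gives 2, 7, 17, 6, 14, 16, 2 = 64 seats, so the divisor must be adjusted.
With modified divisor 7600: modified quotas Zeta 2.522, Epsilon 7.660, Beta 18.509, Delta 7.127, Theta 15.326, Alpha 17.226, Gamma 2.921.
Rounding down: Zeta 2, Epsilon 7, Beta 18, Delta 7, Theta 15, Alpha 17, Gamma 2 (total 68).
Delta receives 7.

7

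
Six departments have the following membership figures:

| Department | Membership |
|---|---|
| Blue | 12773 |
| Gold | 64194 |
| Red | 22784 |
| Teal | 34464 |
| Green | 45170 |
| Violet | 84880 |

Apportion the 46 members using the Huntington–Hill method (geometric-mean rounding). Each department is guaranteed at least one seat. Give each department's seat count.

Blue 2, Gold 11, Red 4, Teal 6, Green 8, Violet 15

With divisor 5722: modified quotas Blue 2.232, Gold 11.219, Red 3.982, Teal 6.023, Green 7.894, Violet 14.834.
Geometric-mean thresholds: Blue √(2·3)=2.449, Gold √(11·12)=11.489, Red √(3·4)=3.464, Teal √(6·7)=6.481, Green √(7·8)=7.483, Violet √(14·15)=14.491.
Each quota rounded against its threshold gives Blue 2, Gold 11, Red 4, Teal 6, Green 8, Violet 15 (total 46).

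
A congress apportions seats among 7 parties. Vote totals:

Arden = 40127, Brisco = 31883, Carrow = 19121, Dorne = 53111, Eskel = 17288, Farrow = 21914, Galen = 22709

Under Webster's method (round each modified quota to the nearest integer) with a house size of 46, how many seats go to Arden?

Standard divisor 206153/46 ≈ 4481.587; standard quotas: Arden 8.954, Brisco 7.114, Carrow 4.267, Dorne 11.851, Eskel 3.858, Farrow 4.890, Galen 5.067.
Rounding to the nearest integer gives Arden 9, Brisco 7, Carrow 4, Dorne 12, Eskel 4, Farrow 5, Galen 5 — total 46, matching the house size, so no adjustment is needed.
Arden receives 9.

9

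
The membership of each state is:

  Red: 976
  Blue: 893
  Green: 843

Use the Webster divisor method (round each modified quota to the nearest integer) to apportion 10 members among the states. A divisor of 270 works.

Red 4, Blue 3, Green 3

With modified divisor 270: modified quotas Red 3.615, Blue 3.307, Green 3.122.
Rounding to the nearest integer: Red 4, Blue 3, Green 3 (total 10).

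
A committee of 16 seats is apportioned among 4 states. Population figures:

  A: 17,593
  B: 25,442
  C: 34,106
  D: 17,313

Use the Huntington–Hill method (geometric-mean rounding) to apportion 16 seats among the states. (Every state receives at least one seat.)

With divisor 5958: modified quotas A 2.953, B 4.270, C 5.724, D 2.906.
Geometric-mean thresholds: A √(2·3)=2.449, B √(4·5)=4.472, C √(5·6)=5.477, D √(2·3)=2.449.
Each quota rounded against its threshold gives A 3, B 4, C 6, D 3 (total 16).

A 3, B 4, C 6, D 3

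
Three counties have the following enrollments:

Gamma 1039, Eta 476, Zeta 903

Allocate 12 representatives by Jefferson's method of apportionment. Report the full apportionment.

Standard divisor 2418/12 ≈ 201.5; standard quotas: Gamma 5.156, Eta 2.362, Zeta 4.481.
Rounding down gives 5, 2, 4 = 11 seats, so the divisor must be adjusted.
With modified divisor 177: modified quotas Gamma 5.870, Eta 2.689, Zeta 5.102.
Rounding down: Gamma 5, Eta 2, Zeta 5 (total 12).

Gamma 5, Eta 2, Zeta 5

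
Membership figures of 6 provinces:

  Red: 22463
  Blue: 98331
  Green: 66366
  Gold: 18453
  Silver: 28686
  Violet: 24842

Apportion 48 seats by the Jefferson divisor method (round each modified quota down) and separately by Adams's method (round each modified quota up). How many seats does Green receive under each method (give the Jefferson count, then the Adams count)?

13 and 12

Jefferson: Red 4, Blue 19, Green 13, Gold 3, Silver 5, Violet 4.
Adams: Red 4, Blue 18, Green 12, Gold 4, Silver 5, Violet 5.
Green gets 13 under Jefferson and 12 under Adams.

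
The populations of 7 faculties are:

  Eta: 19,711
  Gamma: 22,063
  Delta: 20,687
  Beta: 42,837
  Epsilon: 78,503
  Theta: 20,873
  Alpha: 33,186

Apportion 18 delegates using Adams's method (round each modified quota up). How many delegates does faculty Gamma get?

2

Standard divisor 237860/18 ≈ 13214.444; standard quotas: Eta 1.492, Gamma 1.670, Delta 1.565, Beta 3.242, Epsilon 5.941, Theta 1.580, Alpha 2.511.
Rounding up gives 2, 2, 2, 4, 6, 2, 3 = 21 seats, so the divisor must be adjusted.
With modified divisor 18100: modified quotas Eta 1.089, Gamma 1.219, Delta 1.143, Beta 2.367, Epsilon 4.337, Theta 1.153, Alpha 1.833.
Rounding up: Eta 2, Gamma 2, Delta 2, Beta 3, Epsilon 5, Theta 2, Alpha 2 (total 18).
Gamma receives 2.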